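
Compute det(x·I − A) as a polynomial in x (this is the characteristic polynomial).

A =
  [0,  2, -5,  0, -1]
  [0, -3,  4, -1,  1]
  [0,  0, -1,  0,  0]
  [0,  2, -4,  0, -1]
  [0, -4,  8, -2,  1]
x^5 + 3*x^4 + 3*x^3 + x^2

Expanding det(x·I − A) (e.g. by cofactor expansion or by noting that A is similar to its Jordan form J, which has the same characteristic polynomial as A) gives
  χ_A(x) = x^5 + 3*x^4 + 3*x^3 + x^2
which factors as x^2*(x + 1)^3. The eigenvalues (with algebraic multiplicities) are λ = -1 with multiplicity 3, λ = 0 with multiplicity 2.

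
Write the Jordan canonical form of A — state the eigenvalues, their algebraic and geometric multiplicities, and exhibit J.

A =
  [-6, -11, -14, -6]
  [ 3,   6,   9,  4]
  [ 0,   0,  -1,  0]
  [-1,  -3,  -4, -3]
J_3(-1) ⊕ J_1(-1)

The characteristic polynomial is
  det(x·I − A) = x^4 + 4*x^3 + 6*x^2 + 4*x + 1 = (x + 1)^4

Eigenvalues and multiplicities (the geometric multiplicity of λ is n − rank(A − λI), which equals the number of Jordan blocks for λ):
  λ = -1: algebraic multiplicity = 4, geometric multiplicity = 2

Determining the block sizes for each eigenvalue:
  λ = -1: with am = 4 and gm = 2, the partition is not yet determined (e.g. several partitions of 4 into 2 parts exist). Let N = A − (-1)·I. Computing rank(N^1) = 2, rank(N^2) = 1, rank(N^3) = 0; the number of blocks of size ≥ j is rank(N^{j−1}) − rank(N^j), giving [2, 1, 1]. So we have 1 block(s) of size 3, 1 block(s) of size 1 → block sizes [3, 1]

Assembling the blocks gives a Jordan form
J =
  [-1,  1,  0,  0]
  [ 0, -1,  1,  0]
  [ 0,  0, -1,  0]
  [ 0,  0,  0, -1]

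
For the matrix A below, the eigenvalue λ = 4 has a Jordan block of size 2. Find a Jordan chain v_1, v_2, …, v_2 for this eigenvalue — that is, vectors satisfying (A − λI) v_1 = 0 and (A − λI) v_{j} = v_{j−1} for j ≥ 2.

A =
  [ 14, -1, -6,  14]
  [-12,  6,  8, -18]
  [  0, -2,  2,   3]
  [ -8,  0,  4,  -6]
A Jordan chain for λ = 4 of length 2:
v_1 = (10, -12, 0, -8)ᵀ
v_2 = (1, 0, 0, 0)ᵀ

Let N = A − (4)·I. We want v_2 with N^2 v_2 = 0 but N^1 v_2 ≠ 0; then v_{j-1} := N · v_j for j = 2, …, 2.

Pick v_2 = (1, 0, 0, 0)ᵀ.
Then v_1 = N · v_2 = (10, -12, 0, -8)ᵀ.

Sanity check: (A − (4)·I) v_1 = (0, 0, 0, 0)ᵀ = 0. ✓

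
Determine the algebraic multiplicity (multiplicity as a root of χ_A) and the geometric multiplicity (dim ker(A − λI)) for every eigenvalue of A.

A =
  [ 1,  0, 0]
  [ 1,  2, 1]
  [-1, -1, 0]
λ = 1: alg = 3, geom = 2

Step 1 — factor the characteristic polynomial to read off the algebraic multiplicities:
  χ_A(x) = (x - 1)^3

Step 2 — compute geometric multiplicities via the rank-nullity identity g(λ) = n − rank(A − λI):
  rank(A − (1)·I) = 1, so dim ker(A − (1)·I) = n − 1 = 2

Summary:
  λ = 1: algebraic multiplicity = 3, geometric multiplicity = 2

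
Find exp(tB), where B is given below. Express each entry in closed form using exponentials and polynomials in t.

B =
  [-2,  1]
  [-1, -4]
e^{tB} =
  [t*exp(-3*t) + exp(-3*t), t*exp(-3*t)]
  [-t*exp(-3*t), -t*exp(-3*t) + exp(-3*t)]

Strategy: write B = P · J · P⁻¹ where J is a Jordan canonical form, so e^{tB} = P · e^{tJ} · P⁻¹, and e^{tJ} can be computed block-by-block.

B has Jordan form
J =
  [-3,  1]
  [ 0, -3]
(up to reordering of blocks).

Per-block formulas:
  For a 2×2 Jordan block J_2(-3): exp(t · J_2(-3)) = e^(-3t)·(I + t·N), where N is the 2×2 nilpotent shift.

After assembling e^{tJ} and conjugating by P, we get:

e^{tB} =
  [t*exp(-3*t) + exp(-3*t), t*exp(-3*t)]
  [-t*exp(-3*t), -t*exp(-3*t) + exp(-3*t)]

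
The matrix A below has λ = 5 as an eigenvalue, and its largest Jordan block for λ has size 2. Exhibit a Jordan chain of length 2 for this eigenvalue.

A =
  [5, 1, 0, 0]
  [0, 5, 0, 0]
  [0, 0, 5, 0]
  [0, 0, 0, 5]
A Jordan chain for λ = 5 of length 2:
v_1 = (1, 0, 0, 0)ᵀ
v_2 = (0, 1, 0, 0)ᵀ

Let N = A − (5)·I. We want v_2 with N^2 v_2 = 0 but N^1 v_2 ≠ 0; then v_{j-1} := N · v_j for j = 2, …, 2.

Pick v_2 = (0, 1, 0, 0)ᵀ.
Then v_1 = N · v_2 = (1, 0, 0, 0)ᵀ.

Sanity check: (A − (5)·I) v_1 = (0, 0, 0, 0)ᵀ = 0. ✓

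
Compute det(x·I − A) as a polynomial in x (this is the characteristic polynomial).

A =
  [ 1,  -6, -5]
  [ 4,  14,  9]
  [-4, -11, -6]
x^3 - 9*x^2 + 27*x - 27

Expanding det(x·I − A) (e.g. by cofactor expansion or by noting that A is similar to its Jordan form J, which has the same characteristic polynomial as A) gives
  χ_A(x) = x^3 - 9*x^2 + 27*x - 27
which factors as (x - 3)^3. The eigenvalues (with algebraic multiplicities) are λ = 3 with multiplicity 3.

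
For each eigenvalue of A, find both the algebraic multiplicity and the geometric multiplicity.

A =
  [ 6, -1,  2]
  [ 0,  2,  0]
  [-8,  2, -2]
λ = 2: alg = 3, geom = 2

Step 1 — factor the characteristic polynomial to read off the algebraic multiplicities:
  χ_A(x) = (x - 2)^3

Step 2 — compute geometric multiplicities via the rank-nullity identity g(λ) = n − rank(A − λI):
  rank(A − (2)·I) = 1, so dim ker(A − (2)·I) = n − 1 = 2

Summary:
  λ = 2: algebraic multiplicity = 3, geometric multiplicity = 2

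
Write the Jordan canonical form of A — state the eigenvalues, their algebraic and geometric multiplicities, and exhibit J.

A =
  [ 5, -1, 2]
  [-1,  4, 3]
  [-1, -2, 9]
J_3(6)

The characteristic polynomial is
  det(x·I − A) = x^3 - 18*x^2 + 108*x - 216 = (x - 6)^3

Eigenvalues and multiplicities (the geometric multiplicity of λ is n − rank(A − λI), which equals the number of Jordan blocks for λ):
  λ = 6: algebraic multiplicity = 3, geometric multiplicity = 1

Determining the block sizes for each eigenvalue:
  λ = 6: one block (gm = 1), so the single block has size am = 3 → block sizes [3]

Assembling the blocks gives a Jordan form
J =
  [6, 1, 0]
  [0, 6, 1]
  [0, 0, 6]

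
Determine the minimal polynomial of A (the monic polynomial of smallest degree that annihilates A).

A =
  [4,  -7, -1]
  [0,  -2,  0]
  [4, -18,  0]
x^3 - 2*x^2 - 4*x + 8

The characteristic polynomial is χ_A(x) = (x - 2)^2*(x + 2), so the eigenvalues are known. The minimal polynomial is
  m_A(x) = Π_λ (x − λ)^{k_λ}
where k_λ is the size of the *largest* Jordan block for λ (equivalently, the smallest k with (A − λI)^k v = 0 for every generalised eigenvector v of λ).

  λ = -2: largest Jordan block has size 1, contributing (x + 2)
  λ = 2: largest Jordan block has size 2, contributing (x − 2)^2

So m_A(x) = (x - 2)^2*(x + 2) = x^3 - 2*x^2 - 4*x + 8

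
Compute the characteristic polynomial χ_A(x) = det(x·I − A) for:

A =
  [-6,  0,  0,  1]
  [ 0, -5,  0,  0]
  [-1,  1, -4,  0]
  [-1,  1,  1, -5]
x^4 + 20*x^3 + 150*x^2 + 500*x + 625

Expanding det(x·I − A) (e.g. by cofactor expansion or by noting that A is similar to its Jordan form J, which has the same characteristic polynomial as A) gives
  χ_A(x) = x^4 + 20*x^3 + 150*x^2 + 500*x + 625
which factors as (x + 5)^4. The eigenvalues (with algebraic multiplicities) are λ = -5 with multiplicity 4.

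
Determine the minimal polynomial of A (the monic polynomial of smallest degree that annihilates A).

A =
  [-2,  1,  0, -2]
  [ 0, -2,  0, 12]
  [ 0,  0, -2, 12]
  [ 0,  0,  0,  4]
x^3 - 12*x - 16

The characteristic polynomial is χ_A(x) = (x - 4)*(x + 2)^3, so the eigenvalues are known. The minimal polynomial is
  m_A(x) = Π_λ (x − λ)^{k_λ}
where k_λ is the size of the *largest* Jordan block for λ (equivalently, the smallest k with (A − λI)^k v = 0 for every generalised eigenvector v of λ).

  λ = -2: largest Jordan block has size 2, contributing (x + 2)^2
  λ = 4: largest Jordan block has size 1, contributing (x − 4)

So m_A(x) = (x - 4)*(x + 2)^2 = x^3 - 12*x - 16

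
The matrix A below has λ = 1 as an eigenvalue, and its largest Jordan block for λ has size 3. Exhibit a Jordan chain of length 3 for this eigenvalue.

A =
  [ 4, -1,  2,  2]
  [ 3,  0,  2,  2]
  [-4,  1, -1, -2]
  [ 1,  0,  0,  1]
A Jordan chain for λ = 1 of length 3:
v_1 = (0, 0, -3, 3)ᵀ
v_2 = (3, 3, -4, 1)ᵀ
v_3 = (1, 0, 0, 0)ᵀ

Let N = A − (1)·I. We want v_3 with N^3 v_3 = 0 but N^2 v_3 ≠ 0; then v_{j-1} := N · v_j for j = 3, …, 2.

Pick v_3 = (1, 0, 0, 0)ᵀ.
Then v_2 = N · v_3 = (3, 3, -4, 1)ᵀ.
Then v_1 = N · v_2 = (0, 0, -3, 3)ᵀ.

Sanity check: (A − (1)·I) v_1 = (0, 0, 0, 0)ᵀ = 0. ✓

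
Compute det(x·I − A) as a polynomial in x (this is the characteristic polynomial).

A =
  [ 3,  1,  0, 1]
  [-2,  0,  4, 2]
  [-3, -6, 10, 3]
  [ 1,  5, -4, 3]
x^4 - 16*x^3 + 96*x^2 - 256*x + 256

Expanding det(x·I − A) (e.g. by cofactor expansion or by noting that A is similar to its Jordan form J, which has the same characteristic polynomial as A) gives
  χ_A(x) = x^4 - 16*x^3 + 96*x^2 - 256*x + 256
which factors as (x - 4)^4. The eigenvalues (with algebraic multiplicities) are λ = 4 with multiplicity 4.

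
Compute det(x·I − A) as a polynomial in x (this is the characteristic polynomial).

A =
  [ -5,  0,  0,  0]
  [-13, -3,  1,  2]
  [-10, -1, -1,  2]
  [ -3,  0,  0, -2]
x^4 + 11*x^3 + 42*x^2 + 68*x + 40

Expanding det(x·I − A) (e.g. by cofactor expansion or by noting that A is similar to its Jordan form J, which has the same characteristic polynomial as A) gives
  χ_A(x) = x^4 + 11*x^3 + 42*x^2 + 68*x + 40
which factors as (x + 2)^3*(x + 5). The eigenvalues (with algebraic multiplicities) are λ = -5 with multiplicity 1, λ = -2 with multiplicity 3.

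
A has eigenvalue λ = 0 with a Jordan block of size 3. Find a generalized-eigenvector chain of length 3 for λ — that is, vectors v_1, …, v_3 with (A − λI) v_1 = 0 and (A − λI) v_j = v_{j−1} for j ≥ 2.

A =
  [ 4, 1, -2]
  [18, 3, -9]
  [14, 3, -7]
A Jordan chain for λ = 0 of length 3:
v_1 = (6, 0, 12)ᵀ
v_2 = (4, 18, 14)ᵀ
v_3 = (1, 0, 0)ᵀ

Let N = A − (0)·I. We want v_3 with N^3 v_3 = 0 but N^2 v_3 ≠ 0; then v_{j-1} := N · v_j for j = 3, …, 2.

Pick v_3 = (1, 0, 0)ᵀ.
Then v_2 = N · v_3 = (4, 18, 14)ᵀ.
Then v_1 = N · v_2 = (6, 0, 12)ᵀ.

Sanity check: (A − (0)·I) v_1 = (0, 0, 0)ᵀ = 0. ✓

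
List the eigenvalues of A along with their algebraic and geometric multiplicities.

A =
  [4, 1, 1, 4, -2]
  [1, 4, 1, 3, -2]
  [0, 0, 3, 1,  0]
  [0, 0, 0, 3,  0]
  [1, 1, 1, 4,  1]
λ = 3: alg = 5, geom = 3

Step 1 — factor the characteristic polynomial to read off the algebraic multiplicities:
  χ_A(x) = (x - 3)^5

Step 2 — compute geometric multiplicities via the rank-nullity identity g(λ) = n − rank(A − λI):
  rank(A − (3)·I) = 2, so dim ker(A − (3)·I) = n − 2 = 3

Summary:
  λ = 3: algebraic multiplicity = 5, geometric multiplicity = 3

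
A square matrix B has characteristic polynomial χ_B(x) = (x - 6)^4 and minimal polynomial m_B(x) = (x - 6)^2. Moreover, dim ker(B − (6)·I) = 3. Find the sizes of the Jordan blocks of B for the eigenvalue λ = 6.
Block sizes for λ = 6: [2, 1, 1]

Step 1 — from the characteristic polynomial, algebraic multiplicity of λ = 6 is 4. From dim ker(B − (6)·I) = 3, there are exactly 3 Jordan blocks for λ = 6.
Step 2 — from the minimal polynomial, the factor (x − 6)^2 tells us the largest block for λ = 6 has size 2.
Step 3 — with total size 4, 3 blocks, and largest block 2, the block sizes (in nonincreasing order) are [2, 1, 1].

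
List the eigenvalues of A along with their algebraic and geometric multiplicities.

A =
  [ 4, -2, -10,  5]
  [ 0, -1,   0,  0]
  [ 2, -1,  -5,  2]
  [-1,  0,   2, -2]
λ = -1: alg = 4, geom = 2

Step 1 — factor the characteristic polynomial to read off the algebraic multiplicities:
  χ_A(x) = (x + 1)^4

Step 2 — compute geometric multiplicities via the rank-nullity identity g(λ) = n − rank(A − λI):
  rank(A − (-1)·I) = 2, so dim ker(A − (-1)·I) = n − 2 = 2

Summary:
  λ = -1: algebraic multiplicity = 4, geometric multiplicity = 2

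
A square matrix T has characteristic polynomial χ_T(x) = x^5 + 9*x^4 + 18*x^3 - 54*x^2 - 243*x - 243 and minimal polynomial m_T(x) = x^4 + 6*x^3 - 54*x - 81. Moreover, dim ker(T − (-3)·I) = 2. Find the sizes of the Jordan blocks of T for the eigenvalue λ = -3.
Block sizes for λ = -3: [3, 1]

Step 1 — from the characteristic polynomial, algebraic multiplicity of λ = -3 is 4. From dim ker(T − (-3)·I) = 2, there are exactly 2 Jordan blocks for λ = -3.
Step 2 — from the minimal polynomial, the factor (x + 3)^3 tells us the largest block for λ = -3 has size 3.
Step 3 — with total size 4, 2 blocks, and largest block 3, the block sizes (in nonincreasing order) are [3, 1].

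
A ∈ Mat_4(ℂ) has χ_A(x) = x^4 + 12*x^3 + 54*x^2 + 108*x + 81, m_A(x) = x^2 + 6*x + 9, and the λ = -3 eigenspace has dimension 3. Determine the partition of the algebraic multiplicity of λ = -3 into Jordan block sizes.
Block sizes for λ = -3: [2, 1, 1]

Step 1 — from the characteristic polynomial, algebraic multiplicity of λ = -3 is 4. From dim ker(A − (-3)·I) = 3, there are exactly 3 Jordan blocks for λ = -3.
Step 2 — from the minimal polynomial, the factor (x + 3)^2 tells us the largest block for λ = -3 has size 2.
Step 3 — with total size 4, 3 blocks, and largest block 2, the block sizes (in nonincreasing order) are [2, 1, 1].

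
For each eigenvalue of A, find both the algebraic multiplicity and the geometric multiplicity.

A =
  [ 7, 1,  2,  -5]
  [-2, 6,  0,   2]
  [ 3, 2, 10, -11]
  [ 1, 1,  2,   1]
λ = 6: alg = 4, geom = 2

Step 1 — factor the characteristic polynomial to read off the algebraic multiplicities:
  χ_A(x) = (x - 6)^4

Step 2 — compute geometric multiplicities via the rank-nullity identity g(λ) = n − rank(A − λI):
  rank(A − (6)·I) = 2, so dim ker(A − (6)·I) = n − 2 = 2

Summary:
  λ = 6: algebraic multiplicity = 4, geometric multiplicity = 2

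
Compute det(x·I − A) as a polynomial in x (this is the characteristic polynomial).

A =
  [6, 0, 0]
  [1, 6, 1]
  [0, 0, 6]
x^3 - 18*x^2 + 108*x - 216

Expanding det(x·I − A) (e.g. by cofactor expansion or by noting that A is similar to its Jordan form J, which has the same characteristic polynomial as A) gives
  χ_A(x) = x^3 - 18*x^2 + 108*x - 216
which factors as (x - 6)^3. The eigenvalues (with algebraic multiplicities) are λ = 6 with multiplicity 3.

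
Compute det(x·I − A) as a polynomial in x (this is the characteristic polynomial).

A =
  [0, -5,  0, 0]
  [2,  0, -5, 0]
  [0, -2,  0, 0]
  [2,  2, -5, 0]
x^4

Expanding det(x·I − A) (e.g. by cofactor expansion or by noting that A is similar to its Jordan form J, which has the same characteristic polynomial as A) gives
  χ_A(x) = x^4
which factors as x^4. The eigenvalues (with algebraic multiplicities) are λ = 0 with multiplicity 4.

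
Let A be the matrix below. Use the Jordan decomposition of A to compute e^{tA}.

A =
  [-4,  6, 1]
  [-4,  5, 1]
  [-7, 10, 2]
e^{tA} =
  [-3*t^2*exp(t) - 5*t*exp(t) + exp(t), 2*t^2*exp(t) + 6*t*exp(t), t^2*exp(t) + t*exp(t)]
  [-3*t^2*exp(t)/2 - 4*t*exp(t), t^2*exp(t) + 4*t*exp(t) + exp(t), t^2*exp(t)/2 + t*exp(t)]
  [-6*t^2*exp(t) - 7*t*exp(t), 4*t^2*exp(t) + 10*t*exp(t), 2*t^2*exp(t) + t*exp(t) + exp(t)]

Strategy: write A = P · J · P⁻¹ where J is a Jordan canonical form, so e^{tA} = P · e^{tJ} · P⁻¹, and e^{tJ} can be computed block-by-block.

A has Jordan form
J =
  [1, 1, 0]
  [0, 1, 1]
  [0, 0, 1]
(up to reordering of blocks).

Per-block formulas:
  For a 3×3 Jordan block J_3(1): exp(t · J_3(1)) = e^(1t)·(I + t·N + (t^2/2)·N^2), where N is the 3×3 nilpotent shift.

After assembling e^{tJ} and conjugating by P, we get:

e^{tA} =
  [-3*t^2*exp(t) - 5*t*exp(t) + exp(t), 2*t^2*exp(t) + 6*t*exp(t), t^2*exp(t) + t*exp(t)]
  [-3*t^2*exp(t)/2 - 4*t*exp(t), t^2*exp(t) + 4*t*exp(t) + exp(t), t^2*exp(t)/2 + t*exp(t)]
  [-6*t^2*exp(t) - 7*t*exp(t), 4*t^2*exp(t) + 10*t*exp(t), 2*t^2*exp(t) + t*exp(t) + exp(t)]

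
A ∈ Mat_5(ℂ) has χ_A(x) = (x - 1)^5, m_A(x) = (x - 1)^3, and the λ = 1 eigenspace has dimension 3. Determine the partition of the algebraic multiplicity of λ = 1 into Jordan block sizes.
Block sizes for λ = 1: [3, 1, 1]

Step 1 — from the characteristic polynomial, algebraic multiplicity of λ = 1 is 5. From dim ker(A − (1)·I) = 3, there are exactly 3 Jordan blocks for λ = 1.
Step 2 — from the minimal polynomial, the factor (x − 1)^3 tells us the largest block for λ = 1 has size 3.
Step 3 — with total size 5, 3 blocks, and largest block 3, the block sizes (in nonincreasing order) are [3, 1, 1].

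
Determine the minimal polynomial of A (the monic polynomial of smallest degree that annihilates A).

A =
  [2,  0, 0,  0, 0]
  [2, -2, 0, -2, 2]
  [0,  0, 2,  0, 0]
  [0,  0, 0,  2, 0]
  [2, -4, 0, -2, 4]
x^2 - 2*x

The characteristic polynomial is χ_A(x) = x*(x - 2)^4, so the eigenvalues are known. The minimal polynomial is
  m_A(x) = Π_λ (x − λ)^{k_λ}
where k_λ is the size of the *largest* Jordan block for λ (equivalently, the smallest k with (A − λI)^k v = 0 for every generalised eigenvector v of λ).

  λ = 0: largest Jordan block has size 1, contributing (x − 0)
  λ = 2: largest Jordan block has size 1, contributing (x − 2)

So m_A(x) = x*(x - 2) = x^2 - 2*x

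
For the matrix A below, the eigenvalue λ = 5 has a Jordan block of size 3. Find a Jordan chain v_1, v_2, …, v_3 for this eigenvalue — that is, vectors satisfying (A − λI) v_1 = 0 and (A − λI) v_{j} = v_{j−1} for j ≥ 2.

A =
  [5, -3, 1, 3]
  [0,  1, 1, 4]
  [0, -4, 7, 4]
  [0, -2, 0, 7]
A Jordan chain for λ = 5 of length 3:
v_1 = (2, 4, 0, 4)ᵀ
v_2 = (-3, -4, -4, -2)ᵀ
v_3 = (0, 1, 0, 0)ᵀ

Let N = A − (5)·I. We want v_3 with N^3 v_3 = 0 but N^2 v_3 ≠ 0; then v_{j-1} := N · v_j for j = 3, …, 2.

Pick v_3 = (0, 1, 0, 0)ᵀ.
Then v_2 = N · v_3 = (-3, -4, -4, -2)ᵀ.
Then v_1 = N · v_2 = (2, 4, 0, 4)ᵀ.

Sanity check: (A − (5)·I) v_1 = (0, 0, 0, 0)ᵀ = 0. ✓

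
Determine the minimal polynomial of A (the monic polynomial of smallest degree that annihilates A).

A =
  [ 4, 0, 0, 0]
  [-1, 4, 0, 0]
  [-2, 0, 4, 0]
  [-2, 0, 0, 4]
x^2 - 8*x + 16

The characteristic polynomial is χ_A(x) = (x - 4)^4, so the eigenvalues are known. The minimal polynomial is
  m_A(x) = Π_λ (x − λ)^{k_λ}
where k_λ is the size of the *largest* Jordan block for λ (equivalently, the smallest k with (A − λI)^k v = 0 for every generalised eigenvector v of λ).

  λ = 4: largest Jordan block has size 2, contributing (x − 4)^2

So m_A(x) = (x - 4)^2 = x^2 - 8*x + 16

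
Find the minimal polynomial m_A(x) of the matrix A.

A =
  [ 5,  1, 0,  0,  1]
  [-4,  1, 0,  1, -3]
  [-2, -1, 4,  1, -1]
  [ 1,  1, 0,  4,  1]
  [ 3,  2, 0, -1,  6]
x^2 - 8*x + 16

The characteristic polynomial is χ_A(x) = (x - 4)^5, so the eigenvalues are known. The minimal polynomial is
  m_A(x) = Π_λ (x − λ)^{k_λ}
where k_λ is the size of the *largest* Jordan block for λ (equivalently, the smallest k with (A − λI)^k v = 0 for every generalised eigenvector v of λ).

  λ = 4: largest Jordan block has size 2, contributing (x − 4)^2

So m_A(x) = (x - 4)^2 = x^2 - 8*x + 16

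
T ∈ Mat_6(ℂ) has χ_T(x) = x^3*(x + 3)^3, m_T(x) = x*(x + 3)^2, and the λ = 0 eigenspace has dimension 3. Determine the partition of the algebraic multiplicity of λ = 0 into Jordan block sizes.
Block sizes for λ = 0: [1, 1, 1]

Step 1 — from the characteristic polynomial, algebraic multiplicity of λ = 0 is 3. From dim ker(T − (0)·I) = 3, there are exactly 3 Jordan blocks for λ = 0.
Step 2 — from the minimal polynomial, the factor (x − 0) tells us the largest block for λ = 0 has size 1.
Step 3 — with total size 3, 3 blocks, and largest block 1, the block sizes (in nonincreasing order) are [1, 1, 1].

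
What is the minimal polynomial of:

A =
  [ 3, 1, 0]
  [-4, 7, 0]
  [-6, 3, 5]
x^2 - 10*x + 25

The characteristic polynomial is χ_A(x) = (x - 5)^3, so the eigenvalues are known. The minimal polynomial is
  m_A(x) = Π_λ (x − λ)^{k_λ}
where k_λ is the size of the *largest* Jordan block for λ (equivalently, the smallest k with (A − λI)^k v = 0 for every generalised eigenvector v of λ).

  λ = 5: largest Jordan block has size 2, contributing (x − 5)^2

So m_A(x) = (x - 5)^2 = x^2 - 10*x + 25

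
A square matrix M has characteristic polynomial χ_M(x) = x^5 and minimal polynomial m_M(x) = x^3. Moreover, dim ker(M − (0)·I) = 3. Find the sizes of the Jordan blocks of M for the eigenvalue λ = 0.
Block sizes for λ = 0: [3, 1, 1]

Step 1 — from the characteristic polynomial, algebraic multiplicity of λ = 0 is 5. From dim ker(M − (0)·I) = 3, there are exactly 3 Jordan blocks for λ = 0.
Step 2 — from the minimal polynomial, the factor (x − 0)^3 tells us the largest block for λ = 0 has size 3.
Step 3 — with total size 5, 3 blocks, and largest block 3, the block sizes (in nonincreasing order) are [3, 1, 1].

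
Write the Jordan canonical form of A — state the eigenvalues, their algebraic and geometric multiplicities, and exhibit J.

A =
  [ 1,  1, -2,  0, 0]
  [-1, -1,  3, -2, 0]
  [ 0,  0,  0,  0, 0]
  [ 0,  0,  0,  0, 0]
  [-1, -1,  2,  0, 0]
J_3(0) ⊕ J_1(0) ⊕ J_1(0)

The characteristic polynomial is
  det(x·I − A) = x^5

Eigenvalues and multiplicities (the geometric multiplicity of λ is n − rank(A − λI), which equals the number of Jordan blocks for λ):
  λ = 0: algebraic multiplicity = 5, geometric multiplicity = 3

Determining the block sizes for each eigenvalue:
  λ = 0: with am = 5 and gm = 3, the partition is not yet determined (e.g. several partitions of 5 into 3 parts exist). Let N = A − (0)·I. Computing rank(N^1) = 2, rank(N^2) = 1, rank(N^3) = 0; the number of blocks of size ≥ j is rank(N^{j−1}) − rank(N^j), giving [3, 1, 1]. So we have 1 block(s) of size 3, 2 block(s) of size 1 → block sizes [3, 1, 1]

Assembling the blocks gives a Jordan form
J =
  [0, 1, 0, 0, 0]
  [0, 0, 1, 0, 0]
  [0, 0, 0, 0, 0]
  [0, 0, 0, 0, 0]
  [0, 0, 0, 0, 0]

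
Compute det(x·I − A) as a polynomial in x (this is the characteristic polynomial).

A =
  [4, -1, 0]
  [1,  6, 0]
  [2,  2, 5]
x^3 - 15*x^2 + 75*x - 125

Expanding det(x·I − A) (e.g. by cofactor expansion or by noting that A is similar to its Jordan form J, which has the same characteristic polynomial as A) gives
  χ_A(x) = x^3 - 15*x^2 + 75*x - 125
which factors as (x - 5)^3. The eigenvalues (with algebraic multiplicities) are λ = 5 with multiplicity 3.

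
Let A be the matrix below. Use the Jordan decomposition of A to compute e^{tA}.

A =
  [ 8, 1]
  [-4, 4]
e^{tA} =
  [2*t*exp(6*t) + exp(6*t), t*exp(6*t)]
  [-4*t*exp(6*t), -2*t*exp(6*t) + exp(6*t)]

Strategy: write A = P · J · P⁻¹ where J is a Jordan canonical form, so e^{tA} = P · e^{tJ} · P⁻¹, and e^{tJ} can be computed block-by-block.

A has Jordan form
J =
  [6, 1]
  [0, 6]
(up to reordering of blocks).

Per-block formulas:
  For a 2×2 Jordan block J_2(6): exp(t · J_2(6)) = e^(6t)·(I + t·N), where N is the 2×2 nilpotent shift.

After assembling e^{tJ} and conjugating by P, we get:

e^{tA} =
  [2*t*exp(6*t) + exp(6*t), t*exp(6*t)]
  [-4*t*exp(6*t), -2*t*exp(6*t) + exp(6*t)]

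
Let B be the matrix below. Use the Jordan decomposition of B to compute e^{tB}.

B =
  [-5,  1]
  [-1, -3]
e^{tB} =
  [-t*exp(-4*t) + exp(-4*t), t*exp(-4*t)]
  [-t*exp(-4*t), t*exp(-4*t) + exp(-4*t)]

Strategy: write B = P · J · P⁻¹ where J is a Jordan canonical form, so e^{tB} = P · e^{tJ} · P⁻¹, and e^{tJ} can be computed block-by-block.

B has Jordan form
J =
  [-4,  1]
  [ 0, -4]
(up to reordering of blocks).

Per-block formulas:
  For a 2×2 Jordan block J_2(-4): exp(t · J_2(-4)) = e^(-4t)·(I + t·N), where N is the 2×2 nilpotent shift.

After assembling e^{tJ} and conjugating by P, we get:

e^{tB} =
  [-t*exp(-4*t) + exp(-4*t), t*exp(-4*t)]
  [-t*exp(-4*t), t*exp(-4*t) + exp(-4*t)]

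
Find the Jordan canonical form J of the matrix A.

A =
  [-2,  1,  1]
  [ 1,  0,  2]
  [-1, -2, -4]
J_3(-2)

The characteristic polynomial is
  det(x·I − A) = x^3 + 6*x^2 + 12*x + 8 = (x + 2)^3

Eigenvalues and multiplicities (the geometric multiplicity of λ is n − rank(A − λI), which equals the number of Jordan blocks for λ):
  λ = -2: algebraic multiplicity = 3, geometric multiplicity = 1

Determining the block sizes for each eigenvalue:
  λ = -2: one block (gm = 1), so the single block has size am = 3 → block sizes [3]

Assembling the blocks gives a Jordan form
J =
  [-2,  1,  0]
  [ 0, -2,  1]
  [ 0,  0, -2]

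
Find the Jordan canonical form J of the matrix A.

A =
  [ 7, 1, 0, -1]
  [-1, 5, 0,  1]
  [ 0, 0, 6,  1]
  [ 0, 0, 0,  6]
J_2(6) ⊕ J_2(6)

The characteristic polynomial is
  det(x·I − A) = x^4 - 24*x^3 + 216*x^2 - 864*x + 1296 = (x - 6)^4

Eigenvalues and multiplicities (the geometric multiplicity of λ is n − rank(A − λI), which equals the number of Jordan blocks for λ):
  λ = 6: algebraic multiplicity = 4, geometric multiplicity = 2

Determining the block sizes for each eigenvalue:
  λ = 6: with am = 4 and gm = 2, the partition is not yet determined (e.g. several partitions of 4 into 2 parts exist). Let N = A − (6)·I. Computing rank(N^1) = 2, rank(N^2) = 0; the number of blocks of size ≥ j is rank(N^{j−1}) − rank(N^j), giving [2, 2]. So we have 2 block(s) of size 2 → block sizes [2, 2]

Assembling the blocks gives a Jordan form
J =
  [6, 1, 0, 0]
  [0, 6, 0, 0]
  [0, 0, 6, 1]
  [0, 0, 0, 6]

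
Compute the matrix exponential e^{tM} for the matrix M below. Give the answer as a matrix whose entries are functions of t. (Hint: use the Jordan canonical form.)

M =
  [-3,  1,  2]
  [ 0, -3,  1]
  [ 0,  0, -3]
e^{tM} =
  [exp(-3*t), t*exp(-3*t), t^2*exp(-3*t)/2 + 2*t*exp(-3*t)]
  [0, exp(-3*t), t*exp(-3*t)]
  [0, 0, exp(-3*t)]

Strategy: write M = P · J · P⁻¹ where J is a Jordan canonical form, so e^{tM} = P · e^{tJ} · P⁻¹, and e^{tJ} can be computed block-by-block.

M has Jordan form
J =
  [-3,  1,  0]
  [ 0, -3,  1]
  [ 0,  0, -3]
(up to reordering of blocks).

Per-block formulas:
  For a 3×3 Jordan block J_3(-3): exp(t · J_3(-3)) = e^(-3t)·(I + t·N + (t^2/2)·N^2), where N is the 3×3 nilpotent shift.

After assembling e^{tJ} and conjugating by P, we get:

e^{tM} =
  [exp(-3*t), t*exp(-3*t), t^2*exp(-3*t)/2 + 2*t*exp(-3*t)]
  [0, exp(-3*t), t*exp(-3*t)]
  [0, 0, exp(-3*t)]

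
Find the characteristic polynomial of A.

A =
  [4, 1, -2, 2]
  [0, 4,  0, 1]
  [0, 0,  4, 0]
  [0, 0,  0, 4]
x^4 - 16*x^3 + 96*x^2 - 256*x + 256

Expanding det(x·I − A) (e.g. by cofactor expansion or by noting that A is similar to its Jordan form J, which has the same characteristic polynomial as A) gives
  χ_A(x) = x^4 - 16*x^3 + 96*x^2 - 256*x + 256
which factors as (x - 4)^4. The eigenvalues (with algebraic multiplicities) are λ = 4 with multiplicity 4.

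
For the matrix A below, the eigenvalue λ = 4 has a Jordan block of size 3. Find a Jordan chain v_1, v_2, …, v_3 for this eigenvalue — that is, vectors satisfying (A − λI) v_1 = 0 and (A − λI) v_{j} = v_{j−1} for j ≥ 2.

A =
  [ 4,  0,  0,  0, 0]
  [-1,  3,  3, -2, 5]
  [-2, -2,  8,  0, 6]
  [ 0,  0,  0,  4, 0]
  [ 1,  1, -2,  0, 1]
A Jordan chain for λ = 4 of length 3:
v_1 = (0, -1, -2, 0, 1)ᵀ
v_2 = (0, 3, 4, 0, -2)ᵀ
v_3 = (0, 0, 1, 0, 0)ᵀ

Let N = A − (4)·I. We want v_3 with N^3 v_3 = 0 but N^2 v_3 ≠ 0; then v_{j-1} := N · v_j for j = 3, …, 2.

Pick v_3 = (0, 0, 1, 0, 0)ᵀ.
Then v_2 = N · v_3 = (0, 3, 4, 0, -2)ᵀ.
Then v_1 = N · v_2 = (0, -1, -2, 0, 1)ᵀ.

Sanity check: (A − (4)·I) v_1 = (0, 0, 0, 0, 0)ᵀ = 0. ✓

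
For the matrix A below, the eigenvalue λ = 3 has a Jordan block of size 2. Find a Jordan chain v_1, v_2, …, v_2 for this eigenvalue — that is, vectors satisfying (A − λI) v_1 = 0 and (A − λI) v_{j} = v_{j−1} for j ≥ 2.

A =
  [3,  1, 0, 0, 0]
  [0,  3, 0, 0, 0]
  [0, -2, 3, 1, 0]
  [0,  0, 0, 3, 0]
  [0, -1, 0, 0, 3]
A Jordan chain for λ = 3 of length 2:
v_1 = (1, 0, -2, 0, -1)ᵀ
v_2 = (0, 1, 0, 0, 0)ᵀ

Let N = A − (3)·I. We want v_2 with N^2 v_2 = 0 but N^1 v_2 ≠ 0; then v_{j-1} := N · v_j for j = 2, …, 2.

Pick v_2 = (0, 1, 0, 0, 0)ᵀ.
Then v_1 = N · v_2 = (1, 0, -2, 0, -1)ᵀ.

Sanity check: (A − (3)·I) v_1 = (0, 0, 0, 0, 0)ᵀ = 0. ✓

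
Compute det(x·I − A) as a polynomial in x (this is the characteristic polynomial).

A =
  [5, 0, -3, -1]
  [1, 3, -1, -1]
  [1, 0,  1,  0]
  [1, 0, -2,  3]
x^4 - 12*x^3 + 54*x^2 - 108*x + 81

Expanding det(x·I − A) (e.g. by cofactor expansion or by noting that A is similar to its Jordan form J, which has the same characteristic polynomial as A) gives
  χ_A(x) = x^4 - 12*x^3 + 54*x^2 - 108*x + 81
which factors as (x - 3)^4. The eigenvalues (with algebraic multiplicities) are λ = 3 with multiplicity 4.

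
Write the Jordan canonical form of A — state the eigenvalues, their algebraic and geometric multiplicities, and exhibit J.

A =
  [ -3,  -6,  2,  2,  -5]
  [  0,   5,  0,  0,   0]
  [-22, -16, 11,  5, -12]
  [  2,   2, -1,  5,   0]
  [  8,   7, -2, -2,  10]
J_2(5) ⊕ J_2(6) ⊕ J_1(6)

The characteristic polynomial is
  det(x·I − A) = x^5 - 28*x^4 + 313*x^3 - 1746*x^2 + 4860*x - 5400 = (x - 6)^3*(x - 5)^2

Eigenvalues and multiplicities (the geometric multiplicity of λ is n − rank(A − λI), which equals the number of Jordan blocks for λ):
  λ = 5: algebraic multiplicity = 2, geometric multiplicity = 1
  λ = 6: algebraic multiplicity = 3, geometric multiplicity = 2

Determining the block sizes for each eigenvalue:
  λ = 5: one block (gm = 1), so the single block has size am = 2 → block sizes [2]
  λ = 6: 2 blocks summing to 3 forces exactly one block of size 2 and the rest size 1 → block sizes [2, 1]

Assembling the blocks gives a Jordan form
J =
  [5, 1, 0, 0, 0]
  [0, 5, 0, 0, 0]
  [0, 0, 6, 1, 0]
  [0, 0, 0, 6, 0]
  [0, 0, 0, 0, 6]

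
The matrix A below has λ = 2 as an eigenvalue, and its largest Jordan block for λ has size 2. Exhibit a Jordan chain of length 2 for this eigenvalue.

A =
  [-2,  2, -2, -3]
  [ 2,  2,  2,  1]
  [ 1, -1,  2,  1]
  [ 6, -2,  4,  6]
A Jordan chain for λ = 2 of length 2:
v_1 = (-4, 2, 1, 6)ᵀ
v_2 = (1, 0, 0, 0)ᵀ

Let N = A − (2)·I. We want v_2 with N^2 v_2 = 0 but N^1 v_2 ≠ 0; then v_{j-1} := N · v_j for j = 2, …, 2.

Pick v_2 = (1, 0, 0, 0)ᵀ.
Then v_1 = N · v_2 = (-4, 2, 1, 6)ᵀ.

Sanity check: (A − (2)·I) v_1 = (0, 0, 0, 0)ᵀ = 0. ✓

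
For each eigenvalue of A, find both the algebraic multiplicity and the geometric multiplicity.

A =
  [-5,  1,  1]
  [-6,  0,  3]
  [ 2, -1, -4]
λ = -3: alg = 3, geom = 2

Step 1 — factor the characteristic polynomial to read off the algebraic multiplicities:
  χ_A(x) = (x + 3)^3

Step 2 — compute geometric multiplicities via the rank-nullity identity g(λ) = n − rank(A − λI):
  rank(A − (-3)·I) = 1, so dim ker(A − (-3)·I) = n − 1 = 2

Summary:
  λ = -3: algebraic multiplicity = 3, geometric multiplicity = 2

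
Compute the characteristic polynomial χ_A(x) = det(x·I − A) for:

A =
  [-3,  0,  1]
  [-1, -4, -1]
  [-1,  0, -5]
x^3 + 12*x^2 + 48*x + 64

Expanding det(x·I − A) (e.g. by cofactor expansion or by noting that A is similar to its Jordan form J, which has the same characteristic polynomial as A) gives
  χ_A(x) = x^3 + 12*x^2 + 48*x + 64
which factors as (x + 4)^3. The eigenvalues (with algebraic multiplicities) are λ = -4 with multiplicity 3.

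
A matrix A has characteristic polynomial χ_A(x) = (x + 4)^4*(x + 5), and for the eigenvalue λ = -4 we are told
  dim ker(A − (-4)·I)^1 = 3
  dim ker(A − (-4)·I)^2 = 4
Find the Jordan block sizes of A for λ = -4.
Block sizes for λ = -4: [2, 1, 1]

From the dimensions of kernels of powers, the number of Jordan blocks of size at least j is d_j − d_{j−1} where d_j = dim ker(N^j) (with d_0 = 0). Computing the differences gives [3, 1].
The number of blocks of size exactly k is (#blocks of size ≥ k) − (#blocks of size ≥ k + 1), so the partition is: 2 block(s) of size 1, 1 block(s) of size 2.
In nonincreasing order the block sizes are [2, 1, 1].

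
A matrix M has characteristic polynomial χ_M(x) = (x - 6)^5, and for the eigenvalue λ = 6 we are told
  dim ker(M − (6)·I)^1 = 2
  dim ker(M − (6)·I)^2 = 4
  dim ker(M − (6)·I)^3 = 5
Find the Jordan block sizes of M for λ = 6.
Block sizes for λ = 6: [3, 2]

From the dimensions of kernels of powers, the number of Jordan blocks of size at least j is d_j − d_{j−1} where d_j = dim ker(N^j) (with d_0 = 0). Computing the differences gives [2, 2, 1].
The number of blocks of size exactly k is (#blocks of size ≥ k) − (#blocks of size ≥ k + 1), so the partition is: 1 block(s) of size 2, 1 block(s) of size 3.
In nonincreasing order the block sizes are [3, 2].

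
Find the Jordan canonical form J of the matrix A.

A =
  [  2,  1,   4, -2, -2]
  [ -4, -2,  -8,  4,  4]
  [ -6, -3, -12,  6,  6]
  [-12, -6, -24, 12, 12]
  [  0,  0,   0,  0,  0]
J_2(0) ⊕ J_1(0) ⊕ J_1(0) ⊕ J_1(0)

The characteristic polynomial is
  det(x·I − A) = x^5

Eigenvalues and multiplicities (the geometric multiplicity of λ is n − rank(A − λI), which equals the number of Jordan blocks for λ):
  λ = 0: algebraic multiplicity = 5, geometric multiplicity = 4

Determining the block sizes for each eigenvalue:
  λ = 0: 4 blocks summing to 5 forces exactly one block of size 2 and the rest size 1 → block sizes [2, 1, 1, 1]

Assembling the blocks gives a Jordan form
J =
  [0, 1, 0, 0, 0]
  [0, 0, 0, 0, 0]
  [0, 0, 0, 0, 0]
  [0, 0, 0, 0, 0]
  [0, 0, 0, 0, 0]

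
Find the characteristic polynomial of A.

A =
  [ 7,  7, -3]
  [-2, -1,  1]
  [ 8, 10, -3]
x^3 - 3*x^2 + 3*x - 1

Expanding det(x·I − A) (e.g. by cofactor expansion or by noting that A is similar to its Jordan form J, which has the same characteristic polynomial as A) gives
  χ_A(x) = x^3 - 3*x^2 + 3*x - 1
which factors as (x - 1)^3. The eigenvalues (with algebraic multiplicities) are λ = 1 with multiplicity 3.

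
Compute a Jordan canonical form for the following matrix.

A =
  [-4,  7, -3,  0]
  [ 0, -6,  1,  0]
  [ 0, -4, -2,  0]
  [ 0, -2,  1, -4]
J_3(-4) ⊕ J_1(-4)

The characteristic polynomial is
  det(x·I − A) = x^4 + 16*x^3 + 96*x^2 + 256*x + 256 = (x + 4)^4

Eigenvalues and multiplicities (the geometric multiplicity of λ is n − rank(A − λI), which equals the number of Jordan blocks for λ):
  λ = -4: algebraic multiplicity = 4, geometric multiplicity = 2

Determining the block sizes for each eigenvalue:
  λ = -4: with am = 4 and gm = 2, the partition is not yet determined (e.g. several partitions of 4 into 2 parts exist). Let N = A − (-4)·I. Computing rank(N^1) = 2, rank(N^2) = 1, rank(N^3) = 0; the number of blocks of size ≥ j is rank(N^{j−1}) − rank(N^j), giving [2, 1, 1]. So we have 1 block(s) of size 3, 1 block(s) of size 1 → block sizes [3, 1]

Assembling the blocks gives a Jordan form
J =
  [-4,  1,  0,  0]
  [ 0, -4,  1,  0]
  [ 0,  0, -4,  0]
  [ 0,  0,  0, -4]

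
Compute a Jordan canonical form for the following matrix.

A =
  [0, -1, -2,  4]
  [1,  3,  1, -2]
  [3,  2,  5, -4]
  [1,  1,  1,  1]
J_3(2) ⊕ J_1(3)

The characteristic polynomial is
  det(x·I − A) = x^4 - 9*x^3 + 30*x^2 - 44*x + 24 = (x - 3)*(x - 2)^3

Eigenvalues and multiplicities (the geometric multiplicity of λ is n − rank(A − λI), which equals the number of Jordan blocks for λ):
  λ = 2: algebraic multiplicity = 3, geometric multiplicity = 1
  λ = 3: algebraic multiplicity = 1, geometric multiplicity = 1

Determining the block sizes for each eigenvalue:
  λ = 2: one block (gm = 1), so the single block has size am = 3 → block sizes [3]
  λ = 3: one block (gm = 1), so the single block has size am = 1 → block sizes [1]

Assembling the blocks gives a Jordan form
J =
  [2, 1, 0, 0]
  [0, 2, 1, 0]
  [0, 0, 2, 0]
  [0, 0, 0, 3]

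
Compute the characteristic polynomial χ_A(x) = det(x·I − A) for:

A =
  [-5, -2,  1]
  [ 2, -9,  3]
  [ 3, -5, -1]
x^3 + 15*x^2 + 75*x + 125

Expanding det(x·I − A) (e.g. by cofactor expansion or by noting that A is similar to its Jordan form J, which has the same characteristic polynomial as A) gives
  χ_A(x) = x^3 + 15*x^2 + 75*x + 125
which factors as (x + 5)^3. The eigenvalues (with algebraic multiplicities) are λ = -5 with multiplicity 3.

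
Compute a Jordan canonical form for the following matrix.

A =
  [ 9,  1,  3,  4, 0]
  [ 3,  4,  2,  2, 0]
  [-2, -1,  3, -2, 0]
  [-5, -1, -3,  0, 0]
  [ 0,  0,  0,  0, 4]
J_3(4) ⊕ J_1(4) ⊕ J_1(4)

The characteristic polynomial is
  det(x·I − A) = x^5 - 20*x^4 + 160*x^3 - 640*x^2 + 1280*x - 1024 = (x - 4)^5

Eigenvalues and multiplicities (the geometric multiplicity of λ is n − rank(A − λI), which equals the number of Jordan blocks for λ):
  λ = 4: algebraic multiplicity = 5, geometric multiplicity = 3

Determining the block sizes for each eigenvalue:
  λ = 4: with am = 5 and gm = 3, the partition is not yet determined (e.g. several partitions of 5 into 3 parts exist). Let N = A − (4)·I. Computing rank(N^1) = 2, rank(N^2) = 1, rank(N^3) = 0; the number of blocks of size ≥ j is rank(N^{j−1}) − rank(N^j), giving [3, 1, 1]. So we have 1 block(s) of size 3, 2 block(s) of size 1 → block sizes [3, 1, 1]

Assembling the blocks gives a Jordan form
J =
  [4, 1, 0, 0, 0]
  [0, 4, 1, 0, 0]
  [0, 0, 4, 0, 0]
  [0, 0, 0, 4, 0]
  [0, 0, 0, 0, 4]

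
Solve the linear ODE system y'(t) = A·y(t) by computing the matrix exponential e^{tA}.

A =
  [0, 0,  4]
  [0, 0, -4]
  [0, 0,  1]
e^{tA} =
  [1, 0, 4*exp(t) - 4]
  [0, 1, 4 - 4*exp(t)]
  [0, 0, exp(t)]

Strategy: write A = P · J · P⁻¹ where J is a Jordan canonical form, so e^{tA} = P · e^{tJ} · P⁻¹, and e^{tJ} can be computed block-by-block.

A has Jordan form
J =
  [0, 0, 0]
  [0, 0, 0]
  [0, 0, 1]
(up to reordering of blocks).

Per-block formulas:
  For a 1×1 block at λ = 0: exp(t · [0]) = [e^(0t)].
  For a 1×1 block at λ = 1: exp(t · [1]) = [e^(1t)].

After assembling e^{tJ} and conjugating by P, we get:

e^{tA} =
  [1, 0, 4*exp(t) - 4]
  [0, 1, 4 - 4*exp(t)]
  [0, 0, exp(t)]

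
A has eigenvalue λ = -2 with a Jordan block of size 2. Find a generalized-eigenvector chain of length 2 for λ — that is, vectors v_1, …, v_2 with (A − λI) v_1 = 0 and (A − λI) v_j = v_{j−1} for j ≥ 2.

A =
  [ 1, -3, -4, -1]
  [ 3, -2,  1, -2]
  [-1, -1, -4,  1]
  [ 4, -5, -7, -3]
A Jordan chain for λ = -2 of length 2:
v_1 = (3, 3, -1, 4)ᵀ
v_2 = (1, 0, 0, 0)ᵀ

Let N = A − (-2)·I. We want v_2 with N^2 v_2 = 0 but N^1 v_2 ≠ 0; then v_{j-1} := N · v_j for j = 2, …, 2.

Pick v_2 = (1, 0, 0, 0)ᵀ.
Then v_1 = N · v_2 = (3, 3, -1, 4)ᵀ.

Sanity check: (A − (-2)·I) v_1 = (0, 0, 0, 0)ᵀ = 0. ✓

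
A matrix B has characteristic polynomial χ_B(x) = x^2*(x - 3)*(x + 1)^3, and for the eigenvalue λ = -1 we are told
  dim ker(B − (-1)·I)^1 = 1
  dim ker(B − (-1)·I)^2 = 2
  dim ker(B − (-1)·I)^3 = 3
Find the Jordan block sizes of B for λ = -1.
Block sizes for λ = -1: [3]

From the dimensions of kernels of powers, the number of Jordan blocks of size at least j is d_j − d_{j−1} where d_j = dim ker(N^j) (with d_0 = 0). Computing the differences gives [1, 1, 1].
The number of blocks of size exactly k is (#blocks of size ≥ k) − (#blocks of size ≥ k + 1), so the partition is: 1 block(s) of size 3.
In nonincreasing order the block sizes are [3].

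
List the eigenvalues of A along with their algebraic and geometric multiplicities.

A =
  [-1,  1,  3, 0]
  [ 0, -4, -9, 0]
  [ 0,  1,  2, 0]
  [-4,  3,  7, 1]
λ = -1: alg = 3, geom = 2; λ = 1: alg = 1, geom = 1

Step 1 — factor the characteristic polynomial to read off the algebraic multiplicities:
  χ_A(x) = (x - 1)*(x + 1)^3

Step 2 — compute geometric multiplicities via the rank-nullity identity g(λ) = n − rank(A − λI):
  rank(A − (-1)·I) = 2, so dim ker(A − (-1)·I) = n − 2 = 2
  rank(A − (1)·I) = 3, so dim ker(A − (1)·I) = n − 3 = 1

Summary:
  λ = -1: algebraic multiplicity = 3, geometric multiplicity = 2
  λ = 1: algebraic multiplicity = 1, geometric multiplicity = 1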